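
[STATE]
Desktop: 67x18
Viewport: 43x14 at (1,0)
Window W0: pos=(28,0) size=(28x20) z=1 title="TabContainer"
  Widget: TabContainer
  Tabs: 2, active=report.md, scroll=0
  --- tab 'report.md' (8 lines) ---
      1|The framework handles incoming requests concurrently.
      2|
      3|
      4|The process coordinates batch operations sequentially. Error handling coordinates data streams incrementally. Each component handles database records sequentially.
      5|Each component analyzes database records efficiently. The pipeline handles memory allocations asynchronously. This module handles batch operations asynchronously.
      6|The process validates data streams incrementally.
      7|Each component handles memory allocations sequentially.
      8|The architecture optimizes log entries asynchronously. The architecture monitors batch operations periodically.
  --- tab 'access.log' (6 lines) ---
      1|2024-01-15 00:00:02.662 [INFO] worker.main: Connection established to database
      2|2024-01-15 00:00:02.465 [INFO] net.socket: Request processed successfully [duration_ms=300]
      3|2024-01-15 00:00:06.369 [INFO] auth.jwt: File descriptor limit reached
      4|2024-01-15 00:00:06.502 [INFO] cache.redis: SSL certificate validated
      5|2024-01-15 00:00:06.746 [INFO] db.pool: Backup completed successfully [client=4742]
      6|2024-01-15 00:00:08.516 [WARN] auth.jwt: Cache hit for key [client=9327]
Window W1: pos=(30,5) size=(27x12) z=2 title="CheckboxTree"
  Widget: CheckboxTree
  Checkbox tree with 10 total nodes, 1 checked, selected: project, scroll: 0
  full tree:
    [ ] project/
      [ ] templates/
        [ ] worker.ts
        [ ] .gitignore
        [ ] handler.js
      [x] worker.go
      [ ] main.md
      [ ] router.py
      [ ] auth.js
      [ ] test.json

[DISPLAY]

                           ┏━━━━━━━━━━━━━━━
                           ┃ TabContainer  
                           ┠───────────────
                           ┃[report.md]│ ac
                           ┃───────────────
                           ┃T┏━━━━━━━━━━━━━
                           ┃ ┃ CheckboxTree
                           ┃ ┠─────────────
                           ┃T┃>[-] project/
                           ┃E┃   [ ] templa
                           ┃T┃     [ ] work
                           ┃E┃     [ ] .git
                           ┃T┃     [ ] hand
                           ┃ ┃   [x] worker


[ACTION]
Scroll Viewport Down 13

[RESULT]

                           ┃───────────────
                           ┃T┏━━━━━━━━━━━━━
                           ┃ ┃ CheckboxTree
                           ┃ ┠─────────────
                           ┃T┃>[-] project/
                           ┃E┃   [ ] templa
                           ┃T┃     [ ] work
                           ┃E┃     [ ] .git
                           ┃T┃     [ ] hand
                           ┃ ┃   [x] worker
                           ┃ ┃   [ ] main.m
                           ┃ ┃   [ ] router
                           ┃ ┗━━━━━━━━━━━━━
                           ┃               


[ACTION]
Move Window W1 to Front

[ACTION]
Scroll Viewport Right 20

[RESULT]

       ┃──────────────────────────┃        
       ┃T┏━━━━━━━━━━━━━━━━━━━━━━━━━┓       
       ┃ ┃ CheckboxTree            ┃       
       ┃ ┠─────────────────────────┨       
       ┃T┃>[-] project/            ┃       
       ┃E┃   [ ] templates/        ┃       
       ┃T┃     [ ] worker.ts       ┃       
       ┃E┃     [ ] .gitignore      ┃       
       ┃T┃     [ ] handler.js      ┃       
       ┃ ┃   [x] worker.go         ┃       
       ┃ ┃   [ ] main.md           ┃       
       ┃ ┃   [ ] router.py         ┃       
       ┃ ┗━━━━━━━━━━━━━━━━━━━━━━━━━┛       
       ┃                          ┃        


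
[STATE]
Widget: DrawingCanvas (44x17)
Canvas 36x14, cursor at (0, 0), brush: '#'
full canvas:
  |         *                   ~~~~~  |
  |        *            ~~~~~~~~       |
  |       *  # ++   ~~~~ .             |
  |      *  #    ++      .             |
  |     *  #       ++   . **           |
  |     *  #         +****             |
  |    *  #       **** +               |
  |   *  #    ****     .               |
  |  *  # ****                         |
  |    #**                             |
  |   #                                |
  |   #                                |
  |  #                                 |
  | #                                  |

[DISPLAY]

+        *                   ~~~~~          
        *            ~~~~~~~~               
       *  # ++   ~~~~ .                     
      *  #    ++      .                     
     *  #       ++   . **                   
     *  #         +****                     
    *  #       **** +                       
   *  #    ****     .                       
  *  # ****                                 
    #**                                     
   #                                        
   #                                        
  #                                         
 #                                          
                                            
                                            
                                            


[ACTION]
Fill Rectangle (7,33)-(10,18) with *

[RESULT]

+        *                   ~~~~~          
        *            ~~~~~~~~               
       *  # ++   ~~~~ .                     
      *  #    ++      .                     
     *  #       ++   . **                   
     *  #         +****                     
    *  #       **** +                       
   *  #    ****   ****************          
  *  # ****       ****************          
    #**           ****************          
   #              ****************          
   #                                        
  #                                         
 #                                          
                                            
                                            
                                            


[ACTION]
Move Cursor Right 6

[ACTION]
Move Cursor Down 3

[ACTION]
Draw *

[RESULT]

         *                   ~~~~~          
        *            ~~~~~~~~               
       *  # ++   ~~~~ .                     
      *  #    ++      .                     
     *  #       ++   . **                   
     *  #         +****                     
    *  #       **** +                       
   *  #    ****   ****************          
  *  # ****       ****************          
    #**           ****************          
   #              ****************          
   #                                        
  #                                         
 #                                          
                                            
                                            
                                            


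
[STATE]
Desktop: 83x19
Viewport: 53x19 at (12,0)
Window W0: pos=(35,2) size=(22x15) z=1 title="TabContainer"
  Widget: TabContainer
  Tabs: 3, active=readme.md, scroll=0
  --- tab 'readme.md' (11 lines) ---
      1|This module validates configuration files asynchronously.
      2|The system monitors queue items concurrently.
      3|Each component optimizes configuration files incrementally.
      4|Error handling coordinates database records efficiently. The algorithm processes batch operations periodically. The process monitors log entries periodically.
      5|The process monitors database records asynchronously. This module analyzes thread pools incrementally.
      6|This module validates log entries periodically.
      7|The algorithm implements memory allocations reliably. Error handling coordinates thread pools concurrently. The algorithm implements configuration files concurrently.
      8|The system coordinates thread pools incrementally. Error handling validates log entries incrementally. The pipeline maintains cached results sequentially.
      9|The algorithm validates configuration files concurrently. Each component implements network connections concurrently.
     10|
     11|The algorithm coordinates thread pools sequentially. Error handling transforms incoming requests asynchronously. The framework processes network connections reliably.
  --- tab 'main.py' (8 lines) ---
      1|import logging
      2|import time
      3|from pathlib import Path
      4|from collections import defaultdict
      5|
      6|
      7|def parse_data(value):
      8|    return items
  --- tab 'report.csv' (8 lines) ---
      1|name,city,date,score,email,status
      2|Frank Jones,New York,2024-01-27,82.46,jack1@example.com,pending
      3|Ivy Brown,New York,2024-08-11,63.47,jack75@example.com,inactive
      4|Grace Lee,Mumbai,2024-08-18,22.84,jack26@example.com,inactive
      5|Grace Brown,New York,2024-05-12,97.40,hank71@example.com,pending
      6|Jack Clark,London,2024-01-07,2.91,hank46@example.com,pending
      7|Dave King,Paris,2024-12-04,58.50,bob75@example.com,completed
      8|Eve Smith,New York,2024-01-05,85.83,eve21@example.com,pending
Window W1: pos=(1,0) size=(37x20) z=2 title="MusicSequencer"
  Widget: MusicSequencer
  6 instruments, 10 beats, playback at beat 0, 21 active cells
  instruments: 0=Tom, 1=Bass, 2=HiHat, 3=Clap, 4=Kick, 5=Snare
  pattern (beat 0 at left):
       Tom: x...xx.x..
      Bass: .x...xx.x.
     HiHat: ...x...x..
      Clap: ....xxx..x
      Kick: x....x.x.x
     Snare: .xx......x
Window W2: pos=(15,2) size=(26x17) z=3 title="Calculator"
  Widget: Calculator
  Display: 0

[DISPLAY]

━━━━━━━━━━━━━━━━━━━━━━━━━┓                           
encer                    ┃                           
───┏━━━━━━━━━━━━━━━━━━━━━━━━┓━━━━━━━━━━━━━━━┓        
456┃ Calculator             ┃ontainer       ┃        
██·┠────────────────────────┨───────────────┨        
·██┃                       0┃me.md]│ main.py┃        
···┃┌───┬───┬───┬───┐       ┃───────────────┃        
███┃│ 7 │ 8 │ 9 │ ÷ │       ┃module validate┃        
·█·┃├───┼───┼───┼───┤       ┃ystem monitors ┃        
···┃│ 4 │ 5 │ 6 │ × │       ┃component optim┃        
   ┃├───┼───┼───┼───┤       ┃ handling coord┃        
   ┃│ 1 │ 2 │ 3 │ - │       ┃rocess monitors┃        
   ┃├───┼───┼───┼───┤       ┃module validate┃        
   ┃│ 0 │ . │ = │ + │       ┃lgorithm implem┃        
   ┃├───┼───┼───┼───┤       ┃ystem coordinat┃        
   ┃│ C │ MC│ MR│ M+│       ┃lgorithm valida┃        
   ┃└───┴───┴───┴───┘       ┃━━━━━━━━━━━━━━━┛        
   ┃                        ┃                        
   ┗━━━━━━━━━━━━━━━━━━━━━━━━┛                        


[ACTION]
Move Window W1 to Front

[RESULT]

━━━━━━━━━━━━━━━━━━━━━━━━━┓                           
encer                    ┃                           
─────────────────────────┨━━┓━━━━━━━━━━━━━━━┓        
456789                   ┃  ┃ontainer       ┃        
██·█··                   ┃──┨───────────────┨        
·██·█·                   ┃ 0┃me.md]│ main.py┃        
···█··                   ┃  ┃───────────────┃        
███··█                   ┃  ┃module validate┃        
·█·█·█                   ┃  ┃ystem monitors ┃        
·····█                   ┃  ┃component optim┃        
                         ┃  ┃ handling coord┃        
                         ┃  ┃rocess monitors┃        
                         ┃  ┃module validate┃        
                         ┃  ┃lgorithm implem┃        
                         ┃  ┃ystem coordinat┃        
                         ┃  ┃lgorithm valida┃        
                         ┃  ┃━━━━━━━━━━━━━━━┛        
                         ┃  ┃                        
                         ┃━━┛                        


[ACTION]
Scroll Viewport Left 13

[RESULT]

 ┏━━━━━━━━━━━━━━━━━━━━━━━━━━━━━━━━━━━┓               
 ┃ MusicSequencer                    ┃               
 ┠───────────────────────────────────┨━━┓━━━━━━━━━━━━
 ┃      ▼123456789                   ┃  ┃ontainer    
 ┃   Tom█···██·█··                   ┃──┨────────────
 ┃  Bass·█···██·█·                   ┃ 0┃me.md]│ main
 ┃ HiHat···█···█··                   ┃  ┃────────────
 ┃  Clap····███··█                   ┃  ┃module valid
 ┃  Kick█····█·█·█                   ┃  ┃ystem monito
 ┃ Snare·██······█                   ┃  ┃component op
 ┃                                   ┃  ┃ handling co
 ┃                                   ┃  ┃rocess monit
 ┃                                   ┃  ┃module valid
 ┃                                   ┃  ┃lgorithm imp
 ┃                                   ┃  ┃ystem coordi
 ┃                                   ┃  ┃lgorithm val
 ┃                                   ┃  ┃━━━━━━━━━━━━
 ┃                                   ┃  ┃            
 ┃                                   ┃━━┛            


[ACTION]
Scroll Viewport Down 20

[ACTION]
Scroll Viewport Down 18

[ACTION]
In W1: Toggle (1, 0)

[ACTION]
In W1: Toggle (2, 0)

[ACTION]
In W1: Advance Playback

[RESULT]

 ┏━━━━━━━━━━━━━━━━━━━━━━━━━━━━━━━━━━━┓               
 ┃ MusicSequencer                    ┃               
 ┠───────────────────────────────────┨━━┓━━━━━━━━━━━━
 ┃      0▼23456789                   ┃  ┃ontainer    
 ┃   Tom█···██·█··                   ┃──┨────────────
 ┃  Bass██···██·█·                   ┃ 0┃me.md]│ main
 ┃ HiHat█··█···█··                   ┃  ┃────────────
 ┃  Clap····███··█                   ┃  ┃module valid
 ┃  Kick█····█·█·█                   ┃  ┃ystem monito
 ┃ Snare·██······█                   ┃  ┃component op
 ┃                                   ┃  ┃ handling co
 ┃                                   ┃  ┃rocess monit
 ┃                                   ┃  ┃module valid
 ┃                                   ┃  ┃lgorithm imp
 ┃                                   ┃  ┃ystem coordi
 ┃                                   ┃  ┃lgorithm val
 ┃                                   ┃  ┃━━━━━━━━━━━━
 ┃                                   ┃  ┃            
 ┃                                   ┃━━┛            


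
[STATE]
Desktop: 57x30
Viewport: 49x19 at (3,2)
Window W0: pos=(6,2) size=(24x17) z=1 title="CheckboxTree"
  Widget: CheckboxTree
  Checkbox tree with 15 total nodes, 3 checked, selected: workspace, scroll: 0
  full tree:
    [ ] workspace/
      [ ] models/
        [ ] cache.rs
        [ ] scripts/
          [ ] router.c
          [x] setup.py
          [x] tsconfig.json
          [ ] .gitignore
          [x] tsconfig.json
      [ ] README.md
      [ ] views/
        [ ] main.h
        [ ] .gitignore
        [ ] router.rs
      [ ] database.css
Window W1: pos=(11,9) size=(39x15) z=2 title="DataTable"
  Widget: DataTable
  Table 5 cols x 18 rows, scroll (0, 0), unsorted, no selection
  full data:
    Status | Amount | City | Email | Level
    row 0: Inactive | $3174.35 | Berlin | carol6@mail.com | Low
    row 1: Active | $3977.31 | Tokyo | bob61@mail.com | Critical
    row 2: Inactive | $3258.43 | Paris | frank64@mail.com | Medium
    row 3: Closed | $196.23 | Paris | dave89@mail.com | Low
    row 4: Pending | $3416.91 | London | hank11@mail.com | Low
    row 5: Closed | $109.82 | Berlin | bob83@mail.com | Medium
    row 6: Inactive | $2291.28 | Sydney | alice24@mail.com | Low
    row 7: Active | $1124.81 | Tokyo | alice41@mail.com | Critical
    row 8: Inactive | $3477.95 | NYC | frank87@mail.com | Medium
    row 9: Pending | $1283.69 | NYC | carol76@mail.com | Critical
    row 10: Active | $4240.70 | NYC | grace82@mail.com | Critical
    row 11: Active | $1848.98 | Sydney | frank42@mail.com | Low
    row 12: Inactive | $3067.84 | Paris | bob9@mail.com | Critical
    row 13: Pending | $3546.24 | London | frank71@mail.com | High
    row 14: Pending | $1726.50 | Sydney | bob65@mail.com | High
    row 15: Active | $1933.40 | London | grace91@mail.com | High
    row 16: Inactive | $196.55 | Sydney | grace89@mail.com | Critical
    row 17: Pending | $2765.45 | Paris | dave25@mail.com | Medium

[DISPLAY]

   ┏━━━━━━━━━━━━━━━━━━━━━━┓                      
   ┃ CheckboxTree         ┃                      
   ┠──────────────────────┨                      
   ┃>[-] workspace/       ┃                      
   ┃   [-] models/        ┃                      
   ┃     [ ] cache.rs     ┃                      
   ┃     [-] scripts/     ┃                      
   ┃    ┏━━━━━━━━━━━━━━━━━━━━━━━━━━━━━━━━━━━━━┓  
   ┃    ┃ DataTable                           ┃  
   ┃    ┠─────────────────────────────────────┨  
   ┃    ┃Status  │Amount  │City  │Email       ┃  
   ┃    ┃────────┼────────┼──────┼────────────┃  
   ┃   [┃Inactive│$3174.35│Berlin│carol6@mail.┃  
   ┃   [┃Active  │$3977.31│Tokyo │bob61@mail.c┃  
   ┃    ┃Inactive│$3258.43│Paris │frank64@mail┃  
   ┃    ┃Closed  │$196.23 │Paris │dave89@mail.┃  
   ┗━━━━┃Pending │$3416.91│London│hank11@mail.┃  
        ┃Closed  │$109.82 │Berlin│bob83@mail.c┃  
        ┃Inactive│$2291.28│Sydney│alice24@mail┃  


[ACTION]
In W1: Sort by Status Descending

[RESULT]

   ┏━━━━━━━━━━━━━━━━━━━━━━┓                      
   ┃ CheckboxTree         ┃                      
   ┠──────────────────────┨                      
   ┃>[-] workspace/       ┃                      
   ┃   [-] models/        ┃                      
   ┃     [ ] cache.rs     ┃                      
   ┃     [-] scripts/     ┃                      
   ┃    ┏━━━━━━━━━━━━━━━━━━━━━━━━━━━━━━━━━━━━━┓  
   ┃    ┃ DataTable                           ┃  
   ┃    ┠─────────────────────────────────────┨  
   ┃    ┃Status ▼│Amount  │City  │Email       ┃  
   ┃    ┃────────┼────────┼──────┼────────────┃  
   ┃   [┃Pending │$3416.91│London│hank11@mail.┃  
   ┃   [┃Pending │$1283.69│NYC   │carol76@mail┃  
   ┃    ┃Pending │$3546.24│London│frank71@mail┃  
   ┃    ┃Pending │$1726.50│Sydney│bob65@mail.c┃  
   ┗━━━━┃Pending │$2765.45│Paris │dave25@mail.┃  
        ┃Inactive│$3174.35│Berlin│carol6@mail.┃  
        ┃Inactive│$3258.43│Paris │frank64@mail┃  


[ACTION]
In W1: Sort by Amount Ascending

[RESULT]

   ┏━━━━━━━━━━━━━━━━━━━━━━┓                      
   ┃ CheckboxTree         ┃                      
   ┠──────────────────────┨                      
   ┃>[-] workspace/       ┃                      
   ┃   [-] models/        ┃                      
   ┃     [ ] cache.rs     ┃                      
   ┃     [-] scripts/     ┃                      
   ┃    ┏━━━━━━━━━━━━━━━━━━━━━━━━━━━━━━━━━━━━━┓  
   ┃    ┃ DataTable                           ┃  
   ┃    ┠─────────────────────────────────────┨  
   ┃    ┃Status  │Amount ▲│City  │Email       ┃  
   ┃    ┃────────┼────────┼──────┼────────────┃  
   ┃   [┃Closed  │$109.82 │Berlin│bob83@mail.c┃  
   ┃   [┃Closed  │$196.23 │Paris │dave89@mail.┃  
   ┃    ┃Inactive│$196.55 │Sydney│grace89@mail┃  
   ┃    ┃Active  │$1124.81│Tokyo │alice41@mail┃  
   ┗━━━━┃Pending │$1283.69│NYC   │carol76@mail┃  
        ┃Pending │$1726.50│Sydney│bob65@mail.c┃  
        ┃Active  │$1848.98│Sydney│frank42@mail┃  


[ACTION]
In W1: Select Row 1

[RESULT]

   ┏━━━━━━━━━━━━━━━━━━━━━━┓                      
   ┃ CheckboxTree         ┃                      
   ┠──────────────────────┨                      
   ┃>[-] workspace/       ┃                      
   ┃   [-] models/        ┃                      
   ┃     [ ] cache.rs     ┃                      
   ┃     [-] scripts/     ┃                      
   ┃    ┏━━━━━━━━━━━━━━━━━━━━━━━━━━━━━━━━━━━━━┓  
   ┃    ┃ DataTable                           ┃  
   ┃    ┠─────────────────────────────────────┨  
   ┃    ┃Status  │Amount ▲│City  │Email       ┃  
   ┃    ┃────────┼────────┼──────┼────────────┃  
   ┃   [┃Closed  │$109.82 │Berlin│bob83@mail.c┃  
   ┃   [┃>losed  │$196.23 │Paris │dave89@mail.┃  
   ┃    ┃Inactive│$196.55 │Sydney│grace89@mail┃  
   ┃    ┃Active  │$1124.81│Tokyo │alice41@mail┃  
   ┗━━━━┃Pending │$1283.69│NYC   │carol76@mail┃  
        ┃Pending │$1726.50│Sydney│bob65@mail.c┃  
        ┃Active  │$1848.98│Sydney│frank42@mail┃  


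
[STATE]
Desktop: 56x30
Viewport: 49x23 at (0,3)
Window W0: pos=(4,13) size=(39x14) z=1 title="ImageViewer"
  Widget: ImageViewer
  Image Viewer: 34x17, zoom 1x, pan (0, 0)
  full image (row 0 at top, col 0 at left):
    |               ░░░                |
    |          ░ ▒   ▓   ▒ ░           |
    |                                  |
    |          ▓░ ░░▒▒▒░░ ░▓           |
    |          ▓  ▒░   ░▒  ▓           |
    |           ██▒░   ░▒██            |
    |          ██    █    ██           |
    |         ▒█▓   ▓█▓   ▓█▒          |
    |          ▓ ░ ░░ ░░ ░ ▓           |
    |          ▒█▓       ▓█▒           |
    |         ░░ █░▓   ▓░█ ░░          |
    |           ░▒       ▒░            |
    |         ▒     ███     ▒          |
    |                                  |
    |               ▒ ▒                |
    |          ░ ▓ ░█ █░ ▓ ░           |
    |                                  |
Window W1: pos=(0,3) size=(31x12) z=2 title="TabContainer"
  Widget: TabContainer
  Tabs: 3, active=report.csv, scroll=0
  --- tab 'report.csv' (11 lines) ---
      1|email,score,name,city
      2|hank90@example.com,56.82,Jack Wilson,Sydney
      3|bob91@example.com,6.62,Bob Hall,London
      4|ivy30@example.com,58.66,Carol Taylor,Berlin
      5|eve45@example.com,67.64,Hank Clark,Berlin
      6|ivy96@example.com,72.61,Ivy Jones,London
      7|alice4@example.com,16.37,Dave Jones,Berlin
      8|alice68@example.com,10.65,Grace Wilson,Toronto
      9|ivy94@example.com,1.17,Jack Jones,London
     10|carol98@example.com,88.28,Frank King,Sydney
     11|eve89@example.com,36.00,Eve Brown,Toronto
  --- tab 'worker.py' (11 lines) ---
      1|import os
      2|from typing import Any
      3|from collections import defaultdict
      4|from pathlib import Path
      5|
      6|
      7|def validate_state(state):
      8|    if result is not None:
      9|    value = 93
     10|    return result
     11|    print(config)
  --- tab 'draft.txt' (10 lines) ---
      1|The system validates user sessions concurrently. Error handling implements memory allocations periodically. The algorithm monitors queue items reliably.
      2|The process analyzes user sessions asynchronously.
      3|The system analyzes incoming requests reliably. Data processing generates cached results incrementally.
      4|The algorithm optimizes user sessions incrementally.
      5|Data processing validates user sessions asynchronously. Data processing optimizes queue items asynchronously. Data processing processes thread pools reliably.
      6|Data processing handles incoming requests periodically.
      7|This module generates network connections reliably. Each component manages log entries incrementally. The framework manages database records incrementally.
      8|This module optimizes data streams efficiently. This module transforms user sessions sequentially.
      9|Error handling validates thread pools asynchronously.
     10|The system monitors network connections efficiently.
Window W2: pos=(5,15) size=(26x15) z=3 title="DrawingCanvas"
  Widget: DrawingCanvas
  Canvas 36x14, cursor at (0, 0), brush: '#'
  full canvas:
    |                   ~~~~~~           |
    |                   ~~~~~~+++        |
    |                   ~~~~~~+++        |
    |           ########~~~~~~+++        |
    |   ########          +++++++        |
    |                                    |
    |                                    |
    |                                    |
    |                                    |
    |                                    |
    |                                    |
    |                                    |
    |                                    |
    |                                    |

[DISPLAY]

┏━━━━━━━━━━━━━━━━━━━━━━━━━━━━━┓                  
┃ TabContainer                ┃                  
┠─────────────────────────────┨                  
┃[report.csv]│ worker.py │ dra┃                  
┃─────────────────────────────┃                  
┃email,score,name,city        ┃                  
┃hank90@example.com,56.82,Jack┃                  
┃bob91@example.com,6.62,Bob Ha┃                  
┃ivy30@example.com,58.66,Carol┃                  
┃eve45@example.com,67.64,Hank ┃                  
┃ivy96@example.com,72.61,Ivy J┃━━━━━━━━━━━┓      
┗━━━━━━━━━━━━━━━━━━━━━━━━━━━━━┛           ┃      
    ┠┏━━━━━━━━━━━━━━━━━━━━━━━━┓───────────┨      
    ┃┃ DrawingCanvas          ┃           ┃      
    ┃┠────────────────────────┨           ┃      
    ┃┃+                  ~~~~~┃           ┃      
    ┃┃                   ~~~~~┃           ┃      
    ┃┃                   ~~~~~┃           ┃      
    ┃┃           ########~~~~~┃           ┃      
    ┃┃   ########          +++┃           ┃      
    ┃┃                        ┃           ┃      
    ┃┃                        ┃           ┃      
    ┃┃                        ┃           ┃      


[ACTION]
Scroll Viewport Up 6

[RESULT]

                                                 
                                                 
                                                 
┏━━━━━━━━━━━━━━━━━━━━━━━━━━━━━┓                  
┃ TabContainer                ┃                  
┠─────────────────────────────┨                  
┃[report.csv]│ worker.py │ dra┃                  
┃─────────────────────────────┃                  
┃email,score,name,city        ┃                  
┃hank90@example.com,56.82,Jack┃                  
┃bob91@example.com,6.62,Bob Ha┃                  
┃ivy30@example.com,58.66,Carol┃                  
┃eve45@example.com,67.64,Hank ┃                  
┃ivy96@example.com,72.61,Ivy J┃━━━━━━━━━━━┓      
┗━━━━━━━━━━━━━━━━━━━━━━━━━━━━━┛           ┃      
    ┠┏━━━━━━━━━━━━━━━━━━━━━━━━┓───────────┨      
    ┃┃ DrawingCanvas          ┃           ┃      
    ┃┠────────────────────────┨           ┃      
    ┃┃+                  ~~~~~┃           ┃      
    ┃┃                   ~~~~~┃           ┃      
    ┃┃                   ~~~~~┃           ┃      
    ┃┃           ########~~~~~┃           ┃      
    ┃┃   ########          +++┃           ┃      


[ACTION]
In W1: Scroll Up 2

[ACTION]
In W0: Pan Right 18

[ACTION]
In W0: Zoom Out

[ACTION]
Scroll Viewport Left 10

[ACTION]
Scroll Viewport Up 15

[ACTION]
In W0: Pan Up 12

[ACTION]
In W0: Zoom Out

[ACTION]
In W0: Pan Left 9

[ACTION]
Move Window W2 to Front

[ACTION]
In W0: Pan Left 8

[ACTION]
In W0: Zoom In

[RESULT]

                                                 
                                                 
                                                 
┏━━━━━━━━━━━━━━━━━━━━━━━━━━━━━┓                  
┃ TabContainer                ┃                  
┠─────────────────────────────┨                  
┃[report.csv]│ worker.py │ dra┃                  
┃─────────────────────────────┃                  
┃email,score,name,city        ┃                  
┃hank90@example.com,56.82,Jack┃                  
┃bob91@example.com,6.62,Bob Ha┃                  
┃ivy30@example.com,58.66,Carol┃                  
┃eve45@example.com,67.64,Hank ┃                  
┃ivy96@example.com,72.61,Ivy J┃━━━━━━━━━━━┓      
┗━━━━━━━━━━━━━━━━━━━━━━━━━━━━━┛           ┃      
    ┠┏━━━━━━━━━━━━━━━━━━━━━━━━┓───────────┨      
    ┃┃ DrawingCanvas          ┃   ░░░░░░  ┃      
    ┃┠────────────────────────┨   ░░░░░░  ┃      
    ┃┃+                  ~~~~~┃     ▓▓    ┃      
    ┃┃                   ~~~~~┃     ▓▓    ┃      
    ┃┃                   ~~~~~┃           ┃      
    ┃┃           ########~~~~~┃           ┃      
    ┃┃   ########          +++┃░░░▒▒▒▒▒▒░░┃      


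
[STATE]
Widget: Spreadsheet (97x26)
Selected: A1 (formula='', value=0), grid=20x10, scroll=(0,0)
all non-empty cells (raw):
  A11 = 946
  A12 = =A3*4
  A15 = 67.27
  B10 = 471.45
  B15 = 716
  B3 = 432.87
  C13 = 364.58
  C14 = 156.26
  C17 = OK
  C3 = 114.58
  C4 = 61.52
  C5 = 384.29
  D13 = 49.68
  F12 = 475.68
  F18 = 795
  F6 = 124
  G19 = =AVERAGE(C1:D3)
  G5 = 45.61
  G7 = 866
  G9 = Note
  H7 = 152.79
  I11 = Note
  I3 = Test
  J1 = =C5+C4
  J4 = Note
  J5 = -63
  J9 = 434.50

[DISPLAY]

A1:                                                                                              
       A       B       C       D       E       F       G       H       I       J                 
-------------------------------------------------------------------------------------------------
  1      [0]       0       0       0       0       0       0       0       0  445.81             
  2        0       0       0       0       0       0       0       0       0       0             
  3        0  432.87  114.58       0       0       0       0       0Test           0             
  4        0       0   61.52       0       0       0       0       0       0Note                 
  5        0       0  384.29       0       0       0   45.61       0       0     -63             
  6        0       0       0       0       0     124       0       0       0       0             
  7        0       0       0       0       0       0     866  152.79       0       0             
  8        0       0       0       0       0       0       0       0       0       0             
  9        0       0       0       0       0       0Note           0       0  434.50             
 10        0  471.45       0       0       0       0       0       0       0       0             
 11      946       0       0       0       0       0       0       0Note           0             
 12        0       0       0       0       0  475.68       0       0       0       0             
 13        0       0  364.58   49.68       0       0       0       0       0       0             
 14        0       0  156.26       0       0       0       0       0       0       0             
 15    67.27     716       0       0       0       0       0       0       0       0             
 16        0       0       0       0       0       0       0       0       0       0             
 17        0       0OK             0       0       0       0       0       0       0             
 18        0       0       0       0       0     795       0       0       0       0             
 19        0       0       0       0       0       0   19.10       0       0       0             
 20        0       0       0       0       0       0       0       0       0       0             
                                                                                                 
                                                                                                 
                                                                                                 


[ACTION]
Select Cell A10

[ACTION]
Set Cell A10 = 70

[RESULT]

A10: 70                                                                                          
       A       B       C       D       E       F       G       H       I       J                 
-------------------------------------------------------------------------------------------------
  1        0       0       0       0       0       0       0       0       0  445.81             
  2        0       0       0       0       0       0       0       0       0       0             
  3        0  432.87  114.58       0       0       0       0       0Test           0             
  4        0       0   61.52       0       0       0       0       0       0Note                 
  5        0       0  384.29       0       0       0   45.61       0       0     -63             
  6        0       0       0       0       0     124       0       0       0       0             
  7        0       0       0       0       0       0     866  152.79       0       0             
  8        0       0       0       0       0       0       0       0       0       0             
  9        0       0       0       0       0       0Note           0       0  434.50             
 10     [70]  471.45       0       0       0       0       0       0       0       0             
 11      946       0       0       0       0       0       0       0Note           0             
 12        0       0       0       0       0  475.68       0       0       0       0             
 13        0       0  364.58   49.68       0       0       0       0       0       0             
 14        0       0  156.26       0       0       0       0       0       0       0             
 15    67.27     716       0       0       0       0       0       0       0       0             
 16        0       0       0       0       0       0       0       0       0       0             
 17        0       0OK             0       0       0       0       0       0       0             
 18        0       0       0       0       0     795       0       0       0       0             
 19        0       0       0       0       0       0   19.10       0       0       0             
 20        0       0       0       0       0       0       0       0       0       0             
                                                                                                 
                                                                                                 
                                                                                                 


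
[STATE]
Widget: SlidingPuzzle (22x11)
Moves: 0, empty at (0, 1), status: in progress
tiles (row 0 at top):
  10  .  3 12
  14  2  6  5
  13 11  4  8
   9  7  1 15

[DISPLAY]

┌────┬────┬────┬────┐ 
│ 10 │    │  3 │ 12 │ 
├────┼────┼────┼────┤ 
│ 14 │  2 │  6 │  5 │ 
├────┼────┼────┼────┤ 
│ 13 │ 11 │  4 │  8 │ 
├────┼────┼────┼────┤ 
│  9 │  7 │  1 │ 15 │ 
└────┴────┴────┴────┘ 
Moves: 0              
                      


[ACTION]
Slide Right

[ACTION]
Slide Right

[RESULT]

┌────┬────┬────┬────┐ 
│    │ 10 │  3 │ 12 │ 
├────┼────┼────┼────┤ 
│ 14 │  2 │  6 │  5 │ 
├────┼────┼────┼────┤ 
│ 13 │ 11 │  4 │  8 │ 
├────┼────┼────┼────┤ 
│  9 │  7 │  1 │ 15 │ 
└────┴────┴────┴────┘ 
Moves: 1              
                      


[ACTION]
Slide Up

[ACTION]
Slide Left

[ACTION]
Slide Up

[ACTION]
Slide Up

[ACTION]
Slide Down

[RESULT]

┌────┬────┬────┬────┐ 
│ 14 │ 10 │  3 │ 12 │ 
├────┼────┼────┼────┤ 
│  2 │ 11 │  6 │  5 │ 
├────┼────┼────┼────┤ 
│ 13 │    │  4 │  8 │ 
├────┼────┼────┼────┤ 
│  9 │  7 │  1 │ 15 │ 
└────┴────┴────┴────┘ 
Moves: 6              
                      
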